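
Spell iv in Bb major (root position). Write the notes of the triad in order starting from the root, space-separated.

iv is built on scale degree 4, which is Eb in both Bb major and its parallel. Stacking thirds in Bb minor on Eb gives Eb–Gb–Bb.

Eb Gb Bb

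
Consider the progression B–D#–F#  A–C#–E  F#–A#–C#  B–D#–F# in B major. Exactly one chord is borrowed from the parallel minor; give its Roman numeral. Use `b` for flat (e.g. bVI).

bVII

B major has the diatonic set B, C#m, D#m, E, F#, G#m, A#dim. Of the given chords, B–D#–F# = B and F#–A#–C# = F# are diatonic. A–C#–E is not: scale degree 7 in B major carries A#dim (vii°). In B minor the chord on that degree is A, so here it functions as bVII, borrowed from the parallel minor.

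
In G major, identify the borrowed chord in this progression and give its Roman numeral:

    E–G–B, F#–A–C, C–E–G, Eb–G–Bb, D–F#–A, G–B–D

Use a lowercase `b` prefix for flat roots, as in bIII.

bVI

The diatonic triads in G major are G, Am, Bm, C, D, Em, F#dim. Of the given chords, E–G–B = Em, F#–A–C = F#dim, C–E–G = C, D–F#–A = D and G–B–D = G are diatonic. Eb–G–Bb is not: scale degree 6 in G major carries Em (vi). In G minor the chord on that degree is Eb, so here it functions as bVI, borrowed from the parallel minor.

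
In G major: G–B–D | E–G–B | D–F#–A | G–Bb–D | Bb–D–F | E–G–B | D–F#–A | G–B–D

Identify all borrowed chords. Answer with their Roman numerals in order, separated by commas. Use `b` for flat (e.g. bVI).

The diatonic triads in G major are G, Am, Bm, C, D, Em, F#dim. G–B–D = G, E–G–B = Em and D–F#–A = D all belong to that set. G–Bb–D is not: scale degree 1 in G major carries G (I). In G minor the chord on that degree is Gm, so here it functions as i, borrowed from the parallel minor. But Bb–D–F is foreign: the diatonic iii on degree 3 is Bm, whereas Bb comes from G minor. It is labeled bIII.

i, bIII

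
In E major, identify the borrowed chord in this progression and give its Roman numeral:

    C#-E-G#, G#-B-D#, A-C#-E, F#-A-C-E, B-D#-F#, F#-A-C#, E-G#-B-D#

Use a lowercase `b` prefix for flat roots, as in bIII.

The diatonic triads in E major are E, F#m, G#m, A, B, C#m, D#dim. Of the given chords, C#–E–G# = C#m, G#–B–D# = G#m, A–C#–E = A, B–D#–F# = B, F#–A–C# = F#m and E–G#–B–D# = Emaj7 are diatonic. But F#–A–C–E is foreign: the diatonic ii on degree 2 is F#m, whereas F#m7b5 comes from E minor. It is labeled iiø7.

iiø7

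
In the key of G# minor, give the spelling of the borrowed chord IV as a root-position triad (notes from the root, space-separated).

C# E# G#

IV is built on scale degree 4, which is C# in both G# minor and its parallel. Building the major chord from the parallel major on C#: C#–E#–G#.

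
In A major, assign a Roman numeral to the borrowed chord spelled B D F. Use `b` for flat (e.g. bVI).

The root B is the diatonic 2nd degree of A major; the borrowing shows in the chord quality. B–D–F is a diminished chord — the form found in A minor, not the diatonic ii (Bm). Borrowed into A major it is written ii°.

ii°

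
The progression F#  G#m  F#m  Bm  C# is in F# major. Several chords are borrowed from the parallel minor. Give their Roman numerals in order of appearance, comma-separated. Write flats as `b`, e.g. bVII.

i, iv

The diatonic triads in F# major are F#, G#m, A#m, B, C#, D#m, E#dim. F#, G#m and C# are all diatonic. F#m (F#–A–C#) is not: scale degree 1 in F# major carries F# (I). In F# minor the chord on that degree is F#m, so here it functions as i, borrowed from the parallel minor. Bm (B–D–F#) doesn't fit — on degree 4 F# major would have B (IV). Bm is the degree-4 chord of F# minor, so it is the borrowed iv.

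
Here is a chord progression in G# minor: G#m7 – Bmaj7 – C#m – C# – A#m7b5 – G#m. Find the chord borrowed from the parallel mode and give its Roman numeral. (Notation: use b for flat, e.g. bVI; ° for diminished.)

IV

G# minor has the diatonic set G#m, A#dim, B, C#m, D#, E, F# (with V from harmonic minor). G#m7, Bmaj7, C#m, A#m7b5 and G#m all belong to that set. C# (C#–E#–G#) doesn't fit — on degree 4 G# minor would have C#m (iv). C# is the degree-4 chord of G# major, so it is the borrowed IV.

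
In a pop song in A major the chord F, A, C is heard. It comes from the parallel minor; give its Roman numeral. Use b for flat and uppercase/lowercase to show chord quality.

In A major scale degree 6 is F#; F is its lowered form, from A minor. Diatonically A major has F#m (vi) on that degree; F–A–C is instead the major chord native to A minor, so it takes the label bVI.

bVI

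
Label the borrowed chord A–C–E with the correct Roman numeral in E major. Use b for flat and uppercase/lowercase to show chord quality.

iv

The root A is the diatonic 4th degree of E major; the borrowing shows in the chord quality. The diatonic chord on degree 4 would be A (IV), but A–C–E is the minor chord from E minor. As a borrowed chord it is labeled iv.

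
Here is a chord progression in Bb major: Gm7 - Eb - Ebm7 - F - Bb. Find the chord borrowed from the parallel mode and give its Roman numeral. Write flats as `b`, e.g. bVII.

iv7

The diatonic triads in Bb major are Bb, Cm, Dm, Eb, F, Gm, Adim. Gm7, Eb, F and Bb all belong to that set. But Ebm7 (Eb–Gb–Bb–Db) is foreign: the diatonic IV on degree 4 is Eb, whereas Ebm7 comes from Bb minor. It is labeled iv7.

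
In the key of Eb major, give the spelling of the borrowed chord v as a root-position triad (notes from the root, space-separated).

The root, Bb, is scale degree 5 — the same note in Eb major and Eb minor; only the chord quality changes. Building the minor chord from the parallel minor on Bb: Bb–Db–F.

Bb Db F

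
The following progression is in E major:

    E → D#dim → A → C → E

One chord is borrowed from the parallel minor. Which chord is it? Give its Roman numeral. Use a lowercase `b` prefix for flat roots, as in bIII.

The diatonic triads in E major are E, F#m, G#m, A, B, C#m, D#dim. E, D#dim and A are all diatonic. But C (C–E–G) is foreign: the diatonic vi on degree 6 is C#m, whereas C comes from E minor. It is labeled bVI.

bVI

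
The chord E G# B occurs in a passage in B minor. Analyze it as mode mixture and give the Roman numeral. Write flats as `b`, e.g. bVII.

IV

E is scale degree 4 in B minor. The diatonic chord on degree 4 would be Em (iv), but E–G#–B is the major chord from B major. As a borrowed chord it is labeled IV.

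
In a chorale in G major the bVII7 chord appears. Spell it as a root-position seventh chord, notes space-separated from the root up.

bVII7 is built on the lowered scale degree 7. In G major degree 7 is F#; lowered it becomes F. Building the dominant-seventh chord from the parallel minor on F: F–A–C–Eb.

F A C Eb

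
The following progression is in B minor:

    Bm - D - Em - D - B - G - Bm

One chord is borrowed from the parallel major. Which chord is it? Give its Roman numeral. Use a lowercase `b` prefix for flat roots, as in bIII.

B minor has the diatonic set Bm, C#dim, D, Em, F#, G, A (with V from harmonic minor). Bm, D, Em and G are all diatonic. B (B–D#–F#) doesn't fit — on degree 1 B minor would have Bm (i). B is the degree-1 chord of B major, so it is the borrowed I.

I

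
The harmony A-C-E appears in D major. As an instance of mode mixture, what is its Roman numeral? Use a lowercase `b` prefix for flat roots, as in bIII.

v

A is scale degree 5 in D major. A–C–E is a minor chord — the form found in D minor, not the diatonic V (A). Borrowed into D major it is written v.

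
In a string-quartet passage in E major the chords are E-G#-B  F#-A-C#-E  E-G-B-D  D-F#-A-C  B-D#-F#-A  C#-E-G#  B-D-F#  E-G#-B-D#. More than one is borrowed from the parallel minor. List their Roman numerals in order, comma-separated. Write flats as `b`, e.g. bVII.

The diatonic triads in E major are E, F#m, G#m, A, B, C#m, D#dim. Of the given chords, E–G#–B = E, F#–A–C#–E = F#m7, B–D#–F#–A = B7, C#–E–G# = C#m and E–G#–B–D# = Emaj7 are diatonic. E–G–B–D is not: scale degree 1 in E major carries E (I). In E minor the chord on that degree is Em7, so here it functions as i7, borrowed from the parallel minor. D–F#–A–C doesn't fit — on degree 7 E major would have D#dim (vii°). D7 is the degree-7 chord of E minor, so it is the borrowed bVII7. But B–D–F# is foreign: the diatonic V on degree 5 is B, whereas Bm comes from E minor. It is labeled v.

i7, bVII7, v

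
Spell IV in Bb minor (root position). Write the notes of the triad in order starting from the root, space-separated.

Eb G Bb

IV is built on scale degree 4, which is Eb in both Bb minor and its parallel. Building the major chord from the parallel major on Eb: Eb–G–Bb.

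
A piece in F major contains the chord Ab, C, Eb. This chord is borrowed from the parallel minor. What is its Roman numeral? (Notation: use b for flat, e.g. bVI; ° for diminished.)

bIII

Ab is the lowered form of scale degree 3 in F major (the diatonic degree 3 is A). Ab–C–Eb is a major chord — the form found in F minor, not the diatonic iii (Am). Borrowed into F major it is written bIII.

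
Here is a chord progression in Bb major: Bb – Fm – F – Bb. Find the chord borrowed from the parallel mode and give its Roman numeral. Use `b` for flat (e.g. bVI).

v

In Bb major the diatonic chords are Bb, Cm, Dm, Eb, F, Gm, Adim. Bb and F are both diatonic. Fm (F–Ab–C) doesn't fit — on degree 5 Bb major would have F (V). Fm is the degree-5 chord of Bb minor, so it is the borrowed v.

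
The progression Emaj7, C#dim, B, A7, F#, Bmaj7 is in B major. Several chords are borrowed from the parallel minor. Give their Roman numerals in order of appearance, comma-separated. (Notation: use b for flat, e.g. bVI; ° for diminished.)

In B major the diatonic chords are B, C#m, D#m, E, F#, G#m, A#dim. Emaj7, B, F# and Bmaj7 are all diatonic. But C#dim (C#–E–G) is foreign: the diatonic ii on degree 2 is C#m, whereas C#dim comes from B minor. It is labeled ii°. But A7 (A–C#–E–G) is foreign: the diatonic vii° on degree 7 is A#dim, whereas A7 comes from B minor. It is labeled bVII7.

ii°, bVII7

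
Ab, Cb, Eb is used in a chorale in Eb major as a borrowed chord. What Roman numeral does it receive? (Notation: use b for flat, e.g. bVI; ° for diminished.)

The root Ab is the diatonic 4th degree of Eb major; the borrowing shows in the chord quality. The diatonic chord on degree 4 would be Ab (IV), but Ab–Cb–Eb is the minor chord from Eb minor. As a borrowed chord it is labeled iv.

iv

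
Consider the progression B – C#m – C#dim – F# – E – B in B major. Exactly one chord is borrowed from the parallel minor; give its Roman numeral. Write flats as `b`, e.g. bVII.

B major has the diatonic set B, C#m, D#m, E, F#, G#m, A#dim. Of the given chords, B, C#m, F# and E are diatonic. But C#dim (C#–E–G) is foreign: the diatonic ii on degree 2 is C#m, whereas C#dim comes from B minor. It is labeled ii°.

ii°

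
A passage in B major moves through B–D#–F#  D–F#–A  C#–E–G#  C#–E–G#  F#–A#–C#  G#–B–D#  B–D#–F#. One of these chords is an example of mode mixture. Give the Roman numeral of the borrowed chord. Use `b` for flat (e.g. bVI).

The diatonic triads in B major are B, C#m, D#m, E, F#, G#m, A#dim. B–D#–F# = B, C#–E–G# = C#m, F#–A#–C# = F# and G#–B–D# = G#m all belong to that set. D–F#–A is not: scale degree 3 in B major carries D#m (iii). In B minor the chord on that degree is D, so here it functions as bIII, borrowed from the parallel minor.

bIII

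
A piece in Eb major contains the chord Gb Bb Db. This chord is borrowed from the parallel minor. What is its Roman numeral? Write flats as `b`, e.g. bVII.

The root Gb is the lowered 3rd scale degree — diatonically Eb major has G there. Diatonically Eb major has Gm (iii) on that degree; Gb–Bb–Db is instead the major chord native to Eb minor, so it takes the label bIII.

bIII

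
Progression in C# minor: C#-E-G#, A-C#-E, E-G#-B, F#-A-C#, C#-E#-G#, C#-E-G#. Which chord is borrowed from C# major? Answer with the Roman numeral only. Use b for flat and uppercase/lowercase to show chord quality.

C# minor has the diatonic set C#m, D#dim, E, F#m, G#, A, B (with V from harmonic minor). Of the given chords, C#–E–G# = C#m, A–C#–E = A, E–G#–B = E and F#–A–C# = F#m are diatonic. C#–E#–G# doesn't fit — on degree 1 C# minor would have C#m (i). C# is the degree-1 chord of C# major, so it is the borrowed I.

I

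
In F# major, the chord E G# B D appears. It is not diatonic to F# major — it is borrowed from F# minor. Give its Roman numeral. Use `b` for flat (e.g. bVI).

bVII7

In F# major scale degree 7 is E#; E is its lowered form, from F# minor. The diatonic chord on degree 7 would be E#dim (vii°), but E–G#–B–D is the dominant-seventh chord from F# minor. As a borrowed chord it is labeled bVII7.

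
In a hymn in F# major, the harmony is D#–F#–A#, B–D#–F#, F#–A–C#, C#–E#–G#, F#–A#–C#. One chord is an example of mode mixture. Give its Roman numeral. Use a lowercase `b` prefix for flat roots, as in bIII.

F# major has the diatonic set F#, G#m, A#m, B, C#, D#m, E#dim. Of the given chords, D#–F#–A# = D#m, B–D#–F# = B, C#–E#–G# = C# and F#–A#–C# = F# are diatonic. But F#–A–C# is foreign: the diatonic I on degree 1 is F#, whereas F#m comes from F# minor. It is labeled i.

i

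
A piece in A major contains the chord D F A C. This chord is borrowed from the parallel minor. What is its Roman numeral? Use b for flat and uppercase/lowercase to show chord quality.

iv7

D is scale degree 4 in A major. The diatonic chord on degree 4 would be D (IV), but D–F–A–C is the minor-seventh chord from A minor. As a borrowed chord it is labeled iv7.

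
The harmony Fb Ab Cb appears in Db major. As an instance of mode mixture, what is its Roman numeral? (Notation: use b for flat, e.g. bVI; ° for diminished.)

In Db major scale degree 3 is F; Fb is its lowered form, from Db minor. The diatonic chord on degree 3 would be Fm (iii), but Fb–Ab–Cb is the major chord from Db minor. As a borrowed chord it is labeled bIII.

bIII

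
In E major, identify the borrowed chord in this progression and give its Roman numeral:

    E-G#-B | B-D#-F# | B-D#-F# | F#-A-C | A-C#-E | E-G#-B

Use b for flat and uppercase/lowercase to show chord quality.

The diatonic triads in E major are E, F#m, G#m, A, B, C#m, D#dim. E–G#–B = E, B–D#–F# = B and A–C#–E = A all belong to that set. But F#–A–C is foreign: the diatonic ii on degree 2 is F#m, whereas F#dim comes from E minor. It is labeled ii°.

ii°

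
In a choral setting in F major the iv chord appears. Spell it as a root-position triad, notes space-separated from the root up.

Bb Db F

The root, Bb, is scale degree 4 — the same note in F major and F minor; only the chord quality changes. In F minor the chord on Bb is Bb–Db–F.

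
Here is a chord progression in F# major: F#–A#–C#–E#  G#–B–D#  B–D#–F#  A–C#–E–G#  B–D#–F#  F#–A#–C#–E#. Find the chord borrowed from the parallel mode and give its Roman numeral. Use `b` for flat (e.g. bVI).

In F# major the diatonic chords are F#, G#m, A#m, B, C#, D#m, E#dim. Of the given chords, F#–A#–C#–E# = F#maj7, G#–B–D# = G#m and B–D#–F# = B are diatonic. A–C#–E–G# is not: scale degree 3 in F# major carries A#m (iii). In F# minor the chord on that degree is Amaj7, so here it functions as bIIImaj7, borrowed from the parallel minor.

bIIImaj7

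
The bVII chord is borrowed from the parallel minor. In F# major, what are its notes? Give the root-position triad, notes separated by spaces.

E G# B

bVII is built on the lowered scale degree 7. In F# major degree 7 is E#; lowered it becomes E. Stacking thirds in F# minor on E gives E–G#–B.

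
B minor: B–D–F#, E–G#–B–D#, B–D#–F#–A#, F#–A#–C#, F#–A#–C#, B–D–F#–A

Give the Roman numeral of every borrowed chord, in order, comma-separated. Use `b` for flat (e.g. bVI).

B minor has the diatonic set Bm, C#dim, D, Em, F#, G, A (with V from harmonic minor). Of the given chords, B–D–F# = Bm, F#–A#–C# = F# and B–D–F#–A = Bm7 are diatonic. E–G#–B–D# doesn't fit — on degree 4 B minor would have Em (iv). Emaj7 is the degree-4 chord of B major, so it is the borrowed IVmaj7. But B–D#–F#–A# is foreign: the diatonic i on degree 1 is Bm, whereas Bmaj7 comes from B major. It is labeled Imaj7.

IVmaj7, Imaj7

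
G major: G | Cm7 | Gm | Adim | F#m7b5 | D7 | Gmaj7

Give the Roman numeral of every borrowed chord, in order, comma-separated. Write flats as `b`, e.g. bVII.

The diatonic triads in G major are G, Am, Bm, C, D, Em, F#dim. G, F#m7b5, D7 and Gmaj7 all belong to that set. Cm7 (C–Eb–G–Bb) doesn't fit — on degree 4 G major would have C (IV). Cm7 is the degree-4 chord of G minor, so it is the borrowed iv7. Gm (G–Bb–D) doesn't fit — on degree 1 G major would have G (I). Gm is the degree-1 chord of G minor, so it is the borrowed i. But Adim (A–C–Eb) is foreign: the diatonic ii on degree 2 is Am, whereas Adim comes from G minor. It is labeled ii°.

iv7, i, ii°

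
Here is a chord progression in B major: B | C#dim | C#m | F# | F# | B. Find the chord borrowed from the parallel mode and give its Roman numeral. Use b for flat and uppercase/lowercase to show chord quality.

The diatonic triads in B major are B, C#m, D#m, E, F#, G#m, A#dim. B, C#m and F# all belong to that set. C#dim (C#–E–G) doesn't fit — on degree 2 B major would have C#m (ii). C#dim is the degree-2 chord of B minor, so it is the borrowed ii°.

ii°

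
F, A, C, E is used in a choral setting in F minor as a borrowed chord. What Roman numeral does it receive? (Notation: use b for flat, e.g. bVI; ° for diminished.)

F is scale degree 1 in F minor. The diatonic chord on degree 1 would be Fm (i), but F–A–C–E is the major-seventh chord from F major. As a borrowed chord it is labeled Imaj7.

Imaj7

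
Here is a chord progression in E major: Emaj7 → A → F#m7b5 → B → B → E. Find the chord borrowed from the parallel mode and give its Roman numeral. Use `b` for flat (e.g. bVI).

iiø7

E major has the diatonic set E, F#m, G#m, A, B, C#m, D#dim. Emaj7, A, B and E are all diatonic. But F#m7b5 (F#–A–C–E) is foreign: the diatonic ii on degree 2 is F#m, whereas F#m7b5 comes from E minor. It is labeled iiø7.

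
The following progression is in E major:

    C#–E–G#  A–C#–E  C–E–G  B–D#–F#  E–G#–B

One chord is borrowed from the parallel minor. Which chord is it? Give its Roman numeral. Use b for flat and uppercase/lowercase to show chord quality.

In E major the diatonic chords are E, F#m, G#m, A, B, C#m, D#dim. C#–E–G# = C#m, A–C#–E = A, B–D#–F# = B and E–G#–B = E all belong to that set. C–E–G doesn't fit — on degree 6 E major would have C#m (vi). C is the degree-6 chord of E minor, so it is the borrowed bVI.

bVI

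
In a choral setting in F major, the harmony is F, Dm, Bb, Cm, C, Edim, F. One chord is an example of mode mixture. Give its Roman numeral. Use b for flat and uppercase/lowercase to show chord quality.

F major has the diatonic set F, Gm, Am, Bb, C, Dm, Edim. Of the given chords, F, Dm, Bb, C and Edim are diatonic. Cm (C–Eb–G) is not: scale degree 5 in F major carries C (V). In F minor the chord on that degree is Cm, so here it functions as v, borrowed from the parallel minor.

v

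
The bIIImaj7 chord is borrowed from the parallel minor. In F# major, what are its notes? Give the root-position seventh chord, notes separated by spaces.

bIIImaj7 is built on the lowered scale degree 3. In F# major degree 3 is A#; lowered it becomes A. Building the major-seventh chord from the parallel minor on A: A–C#–E–G#.

A C# E G#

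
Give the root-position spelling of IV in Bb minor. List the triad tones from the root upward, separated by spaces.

Eb G Bb

IV is built on scale degree 4, which is Eb in both Bb minor and its parallel. Stacking thirds in Bb major on Eb gives Eb–G–Bb.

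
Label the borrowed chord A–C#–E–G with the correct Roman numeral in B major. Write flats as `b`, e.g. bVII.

The root A is the lowered 7th scale degree — diatonically B major has A# there. Diatonically B major has A#dim (vii°) on that degree; A–C#–E–G is instead the dominant-seventh chord native to B minor, so it takes the label bVII7.

bVII7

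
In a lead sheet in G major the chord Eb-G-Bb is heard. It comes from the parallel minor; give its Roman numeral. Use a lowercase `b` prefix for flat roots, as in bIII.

bVI

In G major scale degree 6 is E; Eb is its lowered form, from G minor. Eb–G–Bb is a major chord — the form found in G minor, not the diatonic vi (Em). Borrowed into G major it is written bVI.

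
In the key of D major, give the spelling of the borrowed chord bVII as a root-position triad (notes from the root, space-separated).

Scale degree 7 in D major is C#. bVII uses the lowered form, C, taken from D minor. Building the major chord from the parallel minor on C: C–E–G.

C E G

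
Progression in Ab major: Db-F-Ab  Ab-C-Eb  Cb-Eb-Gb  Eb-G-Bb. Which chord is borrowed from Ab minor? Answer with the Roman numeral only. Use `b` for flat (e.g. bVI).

bIII

In Ab major the diatonic chords are Ab, Bbm, Cm, Db, Eb, Fm, Gdim. Db–F–Ab = Db, Ab–C–Eb = Ab and Eb–G–Bb = Eb are all diatonic. But Cb–Eb–Gb is foreign: the diatonic iii on degree 3 is Cm, whereas Cb comes from Ab minor. It is labeled bIII.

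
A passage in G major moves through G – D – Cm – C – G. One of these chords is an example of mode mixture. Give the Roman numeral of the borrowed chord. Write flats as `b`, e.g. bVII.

iv

The diatonic triads in G major are G, Am, Bm, C, D, Em, F#dim. G, D and C all belong to that set. Cm (C–Eb–G) is not: scale degree 4 in G major carries C (IV). In G minor the chord on that degree is Cm, so here it functions as iv, borrowed from the parallel minor.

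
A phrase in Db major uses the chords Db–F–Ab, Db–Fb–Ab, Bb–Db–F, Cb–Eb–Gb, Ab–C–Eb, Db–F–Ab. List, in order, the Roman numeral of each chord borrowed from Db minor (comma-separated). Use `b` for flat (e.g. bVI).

In Db major the diatonic chords are Db, Ebm, Fm, Gb, Ab, Bbm, Cdim. Db–F–Ab = Db, Bb–Db–F = Bbm and Ab–C–Eb = Ab all belong to that set. Db–Fb–Ab is not: scale degree 1 in Db major carries Db (I). In Db minor the chord on that degree is Dbm, so here it functions as i, borrowed from the parallel minor. But Cb–Eb–Gb is foreign: the diatonic vii° on degree 7 is Cdim, whereas Cb comes from Db minor. It is labeled bVII.

i, bVII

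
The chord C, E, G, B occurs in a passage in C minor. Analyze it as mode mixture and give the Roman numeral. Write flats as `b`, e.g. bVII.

The root C is the diatonic 1st degree of C minor; the borrowing shows in the chord quality. Diatonically C minor has Cm (i) on that degree; C–E–G–B is instead the major-seventh chord native to C major, so it takes the label Imaj7.

Imaj7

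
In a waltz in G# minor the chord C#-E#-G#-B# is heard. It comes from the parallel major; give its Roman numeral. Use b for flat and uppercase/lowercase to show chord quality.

IVmaj7

The root C# is the diatonic 4th degree of G# minor; the borrowing shows in the chord quality. Diatonically G# minor has C#m (iv) on that degree; C#–E#–G#–B# is instead the major-seventh chord native to G# major, so it takes the label IVmaj7.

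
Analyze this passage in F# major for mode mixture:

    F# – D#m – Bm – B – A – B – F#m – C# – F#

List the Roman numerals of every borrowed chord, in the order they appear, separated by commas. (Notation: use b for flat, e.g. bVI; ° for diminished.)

F# major has the diatonic set F#, G#m, A#m, B, C#, D#m, E#dim. Of the given chords, F#, D#m, B and C# are diatonic. But Bm (B–D–F#) is foreign: the diatonic IV on degree 4 is B, whereas Bm comes from F# minor. It is labeled iv. But A (A–C#–E) is foreign: the diatonic iii on degree 3 is A#m, whereas A comes from F# minor. It is labeled bIII. F#m (F#–A–C#) doesn't fit — on degree 1 F# major would have F# (I). F#m is the degree-1 chord of F# minor, so it is the borrowed i.

iv, bIII, i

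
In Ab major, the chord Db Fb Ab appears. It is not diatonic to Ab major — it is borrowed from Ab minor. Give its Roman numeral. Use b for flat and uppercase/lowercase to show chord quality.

Db is scale degree 4 in Ab major. The diatonic chord on degree 4 would be Db (IV), but Db–Fb–Ab is the minor chord from Ab minor. As a borrowed chord it is labeled iv.

iv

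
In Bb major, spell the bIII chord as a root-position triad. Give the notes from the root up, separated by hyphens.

Scale degree 3 in Bb major is D. bIII uses the lowered form, Db, taken from Bb minor. Stacking thirds in Bb minor on Db gives Db–F–Ab.

Db-F-Ab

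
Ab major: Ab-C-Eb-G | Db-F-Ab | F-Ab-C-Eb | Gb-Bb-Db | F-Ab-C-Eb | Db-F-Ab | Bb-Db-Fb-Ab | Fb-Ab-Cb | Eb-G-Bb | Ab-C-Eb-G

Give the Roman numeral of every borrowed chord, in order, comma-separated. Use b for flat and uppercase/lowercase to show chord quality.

bVII, iiø7, bVI

In Ab major the diatonic chords are Ab, Bbm, Cm, Db, Eb, Fm, Gdim. Of the given chords, Ab–C–Eb–G = Abmaj7, Db–F–Ab = Db, F–Ab–C–Eb = Fm7 and Eb–G–Bb = Eb are diatonic. But Gb–Bb–Db is foreign: the diatonic vii° on degree 7 is Gdim, whereas Gb comes from Ab minor. It is labeled bVII. But Bb–Db–Fb–Ab is foreign: the diatonic ii on degree 2 is Bbm, whereas Bbm7b5 comes from Ab minor. It is labeled iiø7. Fb–Ab–Cb is not: scale degree 6 in Ab major carries Fm (vi). In Ab minor the chord on that degree is Fb, so here it functions as bVI, borrowed from the parallel minor.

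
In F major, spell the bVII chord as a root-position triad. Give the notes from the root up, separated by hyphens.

bVII is built on the lowered scale degree 7. In F major degree 7 is E; lowered it becomes Eb. Stacking thirds in F minor on Eb gives Eb–G–Bb.

Eb-G-Bb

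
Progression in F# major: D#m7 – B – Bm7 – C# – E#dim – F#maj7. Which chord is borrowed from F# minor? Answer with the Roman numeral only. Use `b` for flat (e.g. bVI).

iv7

In F# major the diatonic chords are F#, G#m, A#m, B, C#, D#m, E#dim. D#m7, B, C#, E#dim and F#maj7 are all diatonic. Bm7 (B–D–F#–A) doesn't fit — on degree 4 F# major would have B (IV). Bm7 is the degree-4 chord of F# minor, so it is the borrowed iv7.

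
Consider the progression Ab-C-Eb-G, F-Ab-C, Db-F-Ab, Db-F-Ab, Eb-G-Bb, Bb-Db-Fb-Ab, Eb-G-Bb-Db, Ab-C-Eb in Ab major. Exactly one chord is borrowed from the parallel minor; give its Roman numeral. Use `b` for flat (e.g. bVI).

In Ab major the diatonic chords are Ab, Bbm, Cm, Db, Eb, Fm, Gdim. Ab–C–Eb–G = Abmaj7, F–Ab–C = Fm, Db–F–Ab = Db, Eb–G–Bb = Eb, Eb–G–Bb–Db = Eb7 and Ab–C–Eb = Ab are all diatonic. Bb–Db–Fb–Ab is not: scale degree 2 in Ab major carries Bbm (ii). In Ab minor the chord on that degree is Bbm7b5, so here it functions as iiø7, borrowed from the parallel minor.

iiø7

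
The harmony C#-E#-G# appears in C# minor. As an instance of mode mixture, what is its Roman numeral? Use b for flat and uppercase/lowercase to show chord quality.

I

C# is scale degree 1 in C# minor. Diatonically C# minor has C#m (i) on that degree; C#–E#–G# is instead the major chord native to C# major, so it takes the label I.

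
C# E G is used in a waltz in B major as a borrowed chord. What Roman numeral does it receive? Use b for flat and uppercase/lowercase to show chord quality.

ii°

C# is scale degree 2 in B major. C#–E–G is a diminished chord — the form found in B minor, not the diatonic ii (C#m). Borrowed into B major it is written ii°.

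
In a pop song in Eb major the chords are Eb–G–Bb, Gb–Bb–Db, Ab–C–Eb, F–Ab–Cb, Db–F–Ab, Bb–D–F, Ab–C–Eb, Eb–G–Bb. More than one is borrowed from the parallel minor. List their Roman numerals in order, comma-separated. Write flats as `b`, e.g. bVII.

bIII, ii°, bVII

In Eb major the diatonic chords are Eb, Fm, Gm, Ab, Bb, Cm, Ddim. Eb–G–Bb = Eb, Ab–C–Eb = Ab and Bb–D–F = Bb all belong to that set. But Gb–Bb–Db is foreign: the diatonic iii on degree 3 is Gm, whereas Gb comes from Eb minor. It is labeled bIII. But F–Ab–Cb is foreign: the diatonic ii on degree 2 is Fm, whereas Fdim comes from Eb minor. It is labeled ii°. Db–F–Ab doesn't fit — on degree 7 Eb major would have Ddim (vii°). Db is the degree-7 chord of Eb minor, so it is the borrowed bVII.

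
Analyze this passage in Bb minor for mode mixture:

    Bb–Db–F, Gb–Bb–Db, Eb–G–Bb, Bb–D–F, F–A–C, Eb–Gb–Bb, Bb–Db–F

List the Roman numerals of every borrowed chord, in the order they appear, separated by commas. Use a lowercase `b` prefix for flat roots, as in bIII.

The diatonic triads in Bb minor (with V from harmonic minor) are Bbm, Cdim, Db, Ebm, F, Gb, Ab. Bb–Db–F = Bbm, Gb–Bb–Db = Gb, F–A–C = F and Eb–Gb–Bb = Ebm are all diatonic. But Eb–G–Bb is foreign: the diatonic iv on degree 4 is Ebm, whereas Eb comes from Bb major. It is labeled IV. Bb–D–F doesn't fit — on degree 1 Bb minor would have Bbm (i). Bb is the degree-1 chord of Bb major, so it is the borrowed I.

IV, I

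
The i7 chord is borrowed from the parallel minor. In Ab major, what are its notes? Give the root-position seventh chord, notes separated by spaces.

i7 is built on scale degree 1, which is Ab in both Ab major and its parallel. Building the minor-seventh chord from the parallel minor on Ab: Ab–Cb–Eb–Gb.

Ab Cb Eb Gb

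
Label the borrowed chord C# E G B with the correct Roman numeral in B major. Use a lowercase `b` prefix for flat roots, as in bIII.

iiø7

The root C# is the diatonic 2nd degree of B major; the borrowing shows in the chord quality. C#–E–G–B is a half-diminished-seventh chord — the form found in B minor, not the diatonic ii (C#m). Borrowed into B major it is written iiø7.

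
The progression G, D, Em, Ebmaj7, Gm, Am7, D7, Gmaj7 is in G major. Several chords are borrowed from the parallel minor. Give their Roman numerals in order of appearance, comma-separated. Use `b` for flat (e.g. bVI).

bVImaj7, i

G major has the diatonic set G, Am, Bm, C, D, Em, F#dim. Of the given chords, G, D, Em, Am7, D7 and Gmaj7 are diatonic. Ebmaj7 (Eb–G–Bb–D) doesn't fit — on degree 6 G major would have Em (vi). Ebmaj7 is the degree-6 chord of G minor, so it is the borrowed bVImaj7. Gm (G–Bb–D) is not: scale degree 1 in G major carries G (I). In G minor the chord on that degree is Gm, so here it functions as i, borrowed from the parallel minor.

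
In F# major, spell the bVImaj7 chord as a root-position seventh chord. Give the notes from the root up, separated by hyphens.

bVImaj7 is built on the lowered scale degree 6. In F# major degree 6 is D#; lowered it becomes D. In F# minor the chord on D is D–F#–A–C#.

D-F#-A-C#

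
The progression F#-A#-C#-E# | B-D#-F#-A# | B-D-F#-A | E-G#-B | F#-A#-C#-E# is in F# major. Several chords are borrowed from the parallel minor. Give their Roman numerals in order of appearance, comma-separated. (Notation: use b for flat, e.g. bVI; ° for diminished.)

In F# major the diatonic chords are F#, G#m, A#m, B, C#, D#m, E#dim. F#–A#–C#–E# = F#maj7 and B–D#–F#–A# = Bmaj7 both belong to that set. B–D–F#–A is not: scale degree 4 in F# major carries B (IV). In F# minor the chord on that degree is Bm7, so here it functions as iv7, borrowed from the parallel minor. E–G#–B doesn't fit — on degree 7 F# major would have E#dim (vii°). E is the degree-7 chord of F# minor, so it is the borrowed bVII.

iv7, bVII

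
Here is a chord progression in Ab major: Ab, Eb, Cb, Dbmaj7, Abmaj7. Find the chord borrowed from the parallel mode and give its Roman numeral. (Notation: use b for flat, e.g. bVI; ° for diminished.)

bIII

Ab major has the diatonic set Ab, Bbm, Cm, Db, Eb, Fm, Gdim. Of the given chords, Ab, Eb, Dbmaj7 and Abmaj7 are diatonic. Cb (Cb–Eb–Gb) doesn't fit — on degree 3 Ab major would have Cm (iii). Cb is the degree-3 chord of Ab minor, so it is the borrowed bIII.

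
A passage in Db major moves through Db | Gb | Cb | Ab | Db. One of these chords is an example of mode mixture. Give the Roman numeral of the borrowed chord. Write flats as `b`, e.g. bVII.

bVII

Db major has the diatonic set Db, Ebm, Fm, Gb, Ab, Bbm, Cdim. Of the given chords, Db, Gb and Ab are diatonic. But Cb (Cb–Eb–Gb) is foreign: the diatonic vii° on degree 7 is Cdim, whereas Cb comes from Db minor. It is labeled bVII.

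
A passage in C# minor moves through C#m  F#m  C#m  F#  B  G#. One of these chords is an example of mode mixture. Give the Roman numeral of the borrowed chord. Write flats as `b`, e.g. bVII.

IV

In C# minor (with V from harmonic minor) the diatonic chords are C#m, D#dim, E, F#m, G#, A, B. C#m, F#m, B and G# all belong to that set. F# (F#–A#–C#) doesn't fit — on degree 4 C# minor would have F#m (iv). F# is the degree-4 chord of C# major, so it is the borrowed IV.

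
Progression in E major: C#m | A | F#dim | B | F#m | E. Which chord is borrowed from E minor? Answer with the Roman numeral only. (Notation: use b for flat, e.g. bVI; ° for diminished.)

ii°

In E major the diatonic chords are E, F#m, G#m, A, B, C#m, D#dim. C#m, A, B, F#m and E are all diatonic. But F#dim (F#–A–C) is foreign: the diatonic ii on degree 2 is F#m, whereas F#dim comes from E minor. It is labeled ii°.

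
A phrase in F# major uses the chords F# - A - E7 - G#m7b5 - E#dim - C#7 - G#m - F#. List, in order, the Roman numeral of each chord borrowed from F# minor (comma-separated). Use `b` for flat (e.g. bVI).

bIII, bVII7, iiø7

In F# major the diatonic chords are F#, G#m, A#m, B, C#, D#m, E#dim. F#, E#dim, C#7 and G#m are all diatonic. But A (A–C#–E) is foreign: the diatonic iii on degree 3 is A#m, whereas A comes from F# minor. It is labeled bIII. But E7 (E–G#–B–D) is foreign: the diatonic vii° on degree 7 is E#dim, whereas E7 comes from F# minor. It is labeled bVII7. G#m7b5 (G#–B–D–F#) is not: scale degree 2 in F# major carries G#m (ii). In F# minor the chord on that degree is G#m7b5, so here it functions as iiø7, borrowed from the parallel minor.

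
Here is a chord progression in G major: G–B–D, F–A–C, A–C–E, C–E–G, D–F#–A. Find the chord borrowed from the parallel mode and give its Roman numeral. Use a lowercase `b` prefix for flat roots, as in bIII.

The diatonic triads in G major are G, Am, Bm, C, D, Em, F#dim. G–B–D = G, A–C–E = Am, C–E–G = C and D–F#–A = D all belong to that set. F–A–C is not: scale degree 7 in G major carries F#dim (vii°). In G minor the chord on that degree is F, so here it functions as bVII, borrowed from the parallel minor.

bVII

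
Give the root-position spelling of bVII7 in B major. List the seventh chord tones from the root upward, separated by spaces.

bVII7 is built on the lowered scale degree 7. In B major degree 7 is A#; lowered it becomes A. Stacking thirds in B minor on A gives A–C#–E–G.

A C# E G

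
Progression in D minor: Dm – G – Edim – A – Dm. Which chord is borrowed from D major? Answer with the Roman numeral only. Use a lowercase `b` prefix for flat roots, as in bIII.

IV

In D minor (with V from harmonic minor) the diatonic chords are Dm, Edim, F, Gm, A, Bb, C. Of the given chords, Dm, Edim and A are diatonic. G (G–B–D) doesn't fit — on degree 4 D minor would have Gm (iv). G is the degree-4 chord of D major, so it is the borrowed IV.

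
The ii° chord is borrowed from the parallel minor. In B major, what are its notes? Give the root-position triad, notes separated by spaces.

The root, C#, is scale degree 2 — the same note in B major and B minor; only the chord quality changes. In B minor the chord on C# is C#–E–G.

C# E G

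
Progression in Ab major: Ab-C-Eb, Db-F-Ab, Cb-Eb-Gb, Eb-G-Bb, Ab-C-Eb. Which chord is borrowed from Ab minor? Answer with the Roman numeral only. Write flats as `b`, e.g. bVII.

bIII

Ab major has the diatonic set Ab, Bbm, Cm, Db, Eb, Fm, Gdim. Of the given chords, Ab–C–Eb = Ab, Db–F–Ab = Db and Eb–G–Bb = Eb are diatonic. Cb–Eb–Gb doesn't fit — on degree 3 Ab major would have Cm (iii). Cb is the degree-3 chord of Ab minor, so it is the borrowed bIII.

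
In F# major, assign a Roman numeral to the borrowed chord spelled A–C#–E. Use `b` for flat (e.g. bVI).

bIII

In F# major scale degree 3 is A#; A is its lowered form, from F# minor. Diatonically F# major has A#m (iii) on that degree; A–C#–E is instead the major chord native to F# minor, so it takes the label bIII.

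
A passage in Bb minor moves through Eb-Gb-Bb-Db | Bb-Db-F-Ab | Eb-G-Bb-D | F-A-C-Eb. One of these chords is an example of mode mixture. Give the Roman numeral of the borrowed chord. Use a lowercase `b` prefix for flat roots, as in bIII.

IVmaj7

The diatonic triads in Bb minor (with V from harmonic minor) are Bbm, Cdim, Db, Ebm, F, Gb, Ab. Eb–Gb–Bb–Db = Ebm7, Bb–Db–F–Ab = Bbm7 and F–A–C–Eb = F7 are all diatonic. But Eb–G–Bb–D is foreign: the diatonic iv on degree 4 is Ebm, whereas Ebmaj7 comes from Bb major. It is labeled IVmaj7.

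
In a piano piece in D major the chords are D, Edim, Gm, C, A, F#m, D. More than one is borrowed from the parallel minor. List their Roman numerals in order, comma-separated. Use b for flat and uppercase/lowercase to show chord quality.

ii°, iv, bVII

In D major the diatonic chords are D, Em, F#m, G, A, Bm, C#dim. Of the given chords, D, A and F#m are diatonic. Edim (E–G–Bb) is not: scale degree 2 in D major carries Em (ii). In D minor the chord on that degree is Edim, so here it functions as ii°, borrowed from the parallel minor. Gm (G–Bb–D) is not: scale degree 4 in D major carries G (IV). In D minor the chord on that degree is Gm, so here it functions as iv, borrowed from the parallel minor. C (C–E–G) is not: scale degree 7 in D major carries C#dim (vii°). In D minor the chord on that degree is C, so here it functions as bVII, borrowed from the parallel minor.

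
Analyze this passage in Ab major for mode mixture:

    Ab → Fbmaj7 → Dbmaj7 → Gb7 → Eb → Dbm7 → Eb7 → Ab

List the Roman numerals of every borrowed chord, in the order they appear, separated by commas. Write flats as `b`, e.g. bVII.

bVImaj7, bVII7, iv7

In Ab major the diatonic chords are Ab, Bbm, Cm, Db, Eb, Fm, Gdim. Ab, Dbmaj7, Eb and Eb7 all belong to that set. Fbmaj7 (Fb–Ab–Cb–Eb) is not: scale degree 6 in Ab major carries Fm (vi). In Ab minor the chord on that degree is Fbmaj7, so here it functions as bVImaj7, borrowed from the parallel minor. Gb7 (Gb–Bb–Db–Fb) doesn't fit — on degree 7 Ab major would have Gdim (vii°). Gb7 is the degree-7 chord of Ab minor, so it is the borrowed bVII7. Dbm7 (Db–Fb–Ab–Cb) is not: scale degree 4 in Ab major carries Db (IV). In Ab minor the chord on that degree is Dbm7, so here it functions as iv7, borrowed from the parallel minor.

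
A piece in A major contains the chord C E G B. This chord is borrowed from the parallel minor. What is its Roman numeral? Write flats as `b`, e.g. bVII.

bIIImaj7

The root C is the lowered 3rd scale degree — diatonically A major has C# there. C–E–G–B is a major-seventh chord — the form found in A minor, not the diatonic iii (C#m). Borrowed into A major it is written bIIImaj7.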